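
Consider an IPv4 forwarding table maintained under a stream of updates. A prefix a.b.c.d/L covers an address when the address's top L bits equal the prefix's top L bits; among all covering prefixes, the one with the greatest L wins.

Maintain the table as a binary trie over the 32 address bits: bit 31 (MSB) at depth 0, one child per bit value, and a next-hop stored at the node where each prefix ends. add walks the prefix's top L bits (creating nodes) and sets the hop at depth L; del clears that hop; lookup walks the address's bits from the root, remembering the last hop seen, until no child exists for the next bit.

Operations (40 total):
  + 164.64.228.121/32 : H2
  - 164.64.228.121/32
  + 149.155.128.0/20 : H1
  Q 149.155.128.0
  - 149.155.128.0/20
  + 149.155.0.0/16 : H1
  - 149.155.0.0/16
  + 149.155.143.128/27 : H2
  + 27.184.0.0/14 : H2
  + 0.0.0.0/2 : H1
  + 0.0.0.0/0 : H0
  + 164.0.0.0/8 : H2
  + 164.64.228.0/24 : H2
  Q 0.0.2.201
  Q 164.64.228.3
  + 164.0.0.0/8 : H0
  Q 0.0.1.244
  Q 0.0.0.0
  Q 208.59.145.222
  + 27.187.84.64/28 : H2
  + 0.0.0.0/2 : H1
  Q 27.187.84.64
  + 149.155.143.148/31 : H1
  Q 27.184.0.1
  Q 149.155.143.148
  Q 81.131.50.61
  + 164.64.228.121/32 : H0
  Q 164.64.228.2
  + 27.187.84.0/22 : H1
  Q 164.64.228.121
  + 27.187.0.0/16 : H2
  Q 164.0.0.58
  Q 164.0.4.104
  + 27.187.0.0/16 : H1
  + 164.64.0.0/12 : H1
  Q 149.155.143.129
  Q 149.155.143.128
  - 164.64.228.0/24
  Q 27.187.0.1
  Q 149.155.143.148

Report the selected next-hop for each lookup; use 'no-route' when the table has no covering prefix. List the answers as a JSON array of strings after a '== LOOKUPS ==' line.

Trace:
  add 164.64.228.121/32 -> H2 at depth 32
  del 164.64.228.121/32 (clear depth 32)
  add 149.155.128.0/20 -> H1 at depth 20
  ? 149.155.128.0  path d0:-→d1:-→d2:-→d3:-→d4:-→d5:-→d6:-→d7:-→d8:-→d9:-→d10:-→d11:-→d12:-→d13:-→d14:-→d15:-→d16:-→d17:-→d18:-→d19:-→d20:H1  best=H1
  del 149.155.128.0/20 (clear depth 20)
  add 149.155.0.0/16 -> H1 at depth 16
  del 149.155.0.0/16 (clear depth 16)
  add 149.155.143.128/27 -> H2 at depth 27
  add 27.184.0.0/14 -> H2 at depth 14
  add 0.0.0.0/2 -> H1 at depth 2
  add 0.0.0.0/0 -> H0 at depth 0
  add 164.0.0.0/8 -> H2 at depth 8
  add 164.64.228.0/24 -> H2 at depth 24
  ? 0.0.2.201  path d0:H0→d1:-→d2:H1→d3:-  best=H1
  ? 164.64.228.3  path d0:H0→d1:-→d2:-→d3:-→d4:-→d5:-→d6:-→d7:-→d8:H2→d9:-→d10:-→d11:-→d12:-→d13:-→d14:-→d15:-→d16:-→d17:-→d18:-→d19:-→d20:-→d21:-→d22:-→d23:-→d24:H2→d25:-  best=H2
  add 164.0.0.0/8 -> H0 at depth 8
  ? 0.0.1.244  path d0:H0→d1:-→d2:H1→d3:-  best=H1
  ? 0.0.0.0  path d0:H0→d1:-→d2:H1→d3:-  best=H1
  ? 208.59.145.222  path d0:H0→d1:-  best=H0
  add 27.187.84.64/28 -> H2 at depth 28
  add 0.0.0.0/2 -> H1 at depth 2
  ? 27.187.84.64  path d0:H0→d1:-→d2:H1→d3:-→d4:-→d5:-→d6:-→d7:-→d8:-→d9:-→d10:-→d11:-→d12:-→d13:-→d14:H2→d15:-→d16:-→d17:-→d18:-→d19:-→d20:-→d21:-→d22:-→d23:-→d24:-→d25:-→d26:-→d27:-→d28:H2  best=H2
  add 149.155.143.148/31 -> H1 at depth 31
  ? 27.184.0.1  path d0:H0→d1:-→d2:H1→d3:-→d4:-→d5:-→d6:-→d7:-→d8:-→d9:-→d10:-→d11:-→d12:-→d13:-→d14:H2  best=H2
  ? 149.155.143.148  path d0:H0→d1:-→d2:-→d3:-→d4:-→d5:-→d6:-→d7:-→d8:-→d9:-→d10:-→d11:-→d12:-→d13:-→d14:-→d15:-→d16:-→d17:-→d18:-→d19:-→d20:-→d21:-→d22:-→d23:-→d24:-→d25:-→d26:-→d27:H2→d28:-→d29:-→d30:-→d31:H1  best=H1
  ? 81.131.50.61  path d0:H0→d1:-  best=H0
  add 164.64.228.121/32 -> H0 at depth 32
  ? 164.64.228.2  path d0:H0→d1:-→d2:-→d3:-→d4:-→d5:-→d6:-→d7:-→d8:H0→d9:-→d10:-→d11:-→d12:-→d13:-→d14:-→d15:-→d16:-→d17:-→d18:-→d19:-→d20:-→d21:-→d22:-→d23:-→d24:H2→d25:-  best=H2
  add 27.187.84.0/22 -> H1 at depth 22
  ? 164.64.228.121  path d0:H0→d1:-→d2:-→d3:-→d4:-→d5:-→d6:-→d7:-→d8:H0→d9:-→d10:-→d11:-→d12:-→d13:-→d14:-→d15:-→d16:-→d17:-→d18:-→d19:-→d20:-→d21:-→d22:-→d23:-→d24:H2→d25:-→d26:-→d27:-→d28:-→d29:-→d30:-→d31:-→d32:H0  best=H0
  add 27.187.0.0/16 -> H2 at depth 16
  ? 164.0.0.58  path d0:H0→d1:-→d2:-→d3:-→d4:-→d5:-→d6:-→d7:-→d8:H0→d9:-  best=H0
  ? 164.0.4.104  path d0:H0→d1:-→d2:-→d3:-→d4:-→d5:-→d6:-→d7:-→d8:H0→d9:-  best=H0
  add 27.187.0.0/16 -> H1 at depth 16
  add 164.64.0.0/12 -> H1 at depth 12
  ? 149.155.143.129  path d0:H0→d1:-→d2:-→d3:-→d4:-→d5:-→d6:-→d7:-→d8:-→d9:-→d10:-→d11:-→d12:-→d13:-→d14:-→d15:-→d16:-→d17:-→d18:-→d19:-→d20:-→d21:-→d22:-→d23:-→d24:-→d25:-→d26:-→d27:H2  best=H2
  ? 149.155.143.128  path d0:H0→d1:-→d2:-→d3:-→d4:-→d5:-→d6:-→d7:-→d8:-→d9:-→d10:-→d11:-→d12:-→d13:-→d14:-→d15:-→d16:-→d17:-→d18:-→d19:-→d20:-→d21:-→d22:-→d23:-→d24:-→d25:-→d26:-→d27:H2  best=H2
  del 164.64.228.0/24 (clear depth 24)
  ? 27.187.0.1  path d0:H0→d1:-→d2:H1→d3:-→d4:-→d5:-→d6:-→d7:-→d8:-→d9:-→d10:-→d11:-→d12:-→d13:-→d14:H2→d15:-→d16:H1→d17:-  best=H1
  ? 149.155.143.148  path d0:H0→d1:-→d2:-→d3:-→d4:-→d5:-→d6:-→d7:-→d8:-→d9:-→d10:-→d11:-→d12:-→d13:-→d14:-→d15:-→d16:-→d17:-→d18:-→d19:-→d20:-→d21:-→d22:-→d23:-→d24:-→d25:-→d26:-→d27:H2→d28:-→d29:-→d30:-→d31:H1  best=H1

== LOOKUPS ==
["H1","H1","H2","H1","H1","H0","H2","H2","H1","H0","H2","H0","H0","H0","H2","H2","H1","H1"]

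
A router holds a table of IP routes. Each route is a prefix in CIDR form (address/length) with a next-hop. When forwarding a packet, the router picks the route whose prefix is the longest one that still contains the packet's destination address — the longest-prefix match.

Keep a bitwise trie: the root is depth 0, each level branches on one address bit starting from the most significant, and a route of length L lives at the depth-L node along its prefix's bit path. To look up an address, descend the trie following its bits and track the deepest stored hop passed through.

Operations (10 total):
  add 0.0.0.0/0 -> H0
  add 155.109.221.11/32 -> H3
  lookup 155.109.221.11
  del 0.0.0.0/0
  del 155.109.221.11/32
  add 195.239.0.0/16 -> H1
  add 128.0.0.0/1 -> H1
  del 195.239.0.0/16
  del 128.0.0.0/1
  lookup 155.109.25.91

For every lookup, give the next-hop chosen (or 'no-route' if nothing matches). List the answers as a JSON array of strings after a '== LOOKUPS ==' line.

Apply in order:
  add 0.0.0.0/0 -> H0 at depth 0
  add 155.109.221.11/32 -> H3 at depth 32
  Q 155.109.221.11: descend 10011011011011011101110100001011 ; hops seen [H0,H3] ; pick H3
  - 0.0.0.0/0 clear@0
  - 155.109.221.11/32 clear@32
  add 195.239.0.0/16 -> H1 at depth 16
  add 128.0.0.0/1 -> H1 at depth 1
  - 195.239.0.0/16 clear@16
  - 128.0.0.0/1 clear@1
  Q 155.109.25.91: descend 1001101101101101 ; hops seen [∅] ; pick no-route

== LOOKUPS ==
["H3","no-route"]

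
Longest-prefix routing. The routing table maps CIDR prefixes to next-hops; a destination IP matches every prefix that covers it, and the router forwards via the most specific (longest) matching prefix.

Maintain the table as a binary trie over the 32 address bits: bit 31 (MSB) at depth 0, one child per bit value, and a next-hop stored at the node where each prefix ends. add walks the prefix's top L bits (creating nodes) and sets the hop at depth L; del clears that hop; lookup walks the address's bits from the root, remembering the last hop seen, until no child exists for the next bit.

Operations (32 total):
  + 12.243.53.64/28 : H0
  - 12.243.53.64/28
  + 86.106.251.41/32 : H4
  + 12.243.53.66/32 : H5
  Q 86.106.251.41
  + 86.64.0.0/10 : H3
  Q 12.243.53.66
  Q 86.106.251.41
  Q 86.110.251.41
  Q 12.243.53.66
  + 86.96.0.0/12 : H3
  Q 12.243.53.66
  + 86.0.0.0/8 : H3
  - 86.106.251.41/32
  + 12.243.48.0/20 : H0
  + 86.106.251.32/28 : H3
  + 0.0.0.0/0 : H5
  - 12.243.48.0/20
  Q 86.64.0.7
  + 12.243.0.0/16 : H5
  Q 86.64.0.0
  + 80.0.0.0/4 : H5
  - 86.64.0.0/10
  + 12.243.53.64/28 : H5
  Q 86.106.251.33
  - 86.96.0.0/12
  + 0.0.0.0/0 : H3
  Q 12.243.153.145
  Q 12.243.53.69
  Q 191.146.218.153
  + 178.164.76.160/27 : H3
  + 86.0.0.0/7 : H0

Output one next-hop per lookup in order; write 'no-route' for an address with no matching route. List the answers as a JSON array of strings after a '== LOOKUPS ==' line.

Process each operation:
  add 12.243.53.64/28 -> H0 at depth 28
  del 12.243.53.64/28 (clear depth 28)
  add 86.106.251.41/32 -> H4 at depth 32
  add 12.243.53.66/32 -> H5 at depth 32
  ? 86.106.251.41  path d0:-→d1:-→d2:-→d3:-→d4:-→d5:-→d6:-→d7:-→d8:-→d9:-→d10:-→d11:-→d12:-→d13:-→d14:-→d15:-→d16:-→d17:-→d18:-→d19:-→d20:-→d21:-→d22:-→d23:-→d24:-→d25:-→d26:-→d27:-→d28:-→d29:-→d30:-→d31:-→d32:H4  best=H4
  add 86.64.0.0/10 -> H3 at depth 10
  ? 12.243.53.66  path d0:-→d1:-→d2:-→d3:-→d4:-→d5:-→d6:-→d7:-→d8:-→d9:-→d10:-→d11:-→d12:-→d13:-→d14:-→d15:-→d16:-→d17:-→d18:-→d19:-→d20:-→d21:-→d22:-→d23:-→d24:-→d25:-→d26:-→d27:-→d28:-→d29:-→d30:-→d31:-→d32:H5  best=H5
  ? 86.106.251.41  path d0:-→d1:-→d2:-→d3:-→d4:-→d5:-→d6:-→d7:-→d8:-→d9:-→d10:H3→d11:-→d12:-→d13:-→d14:-→d15:-→d16:-→d17:-→d18:-→d19:-→d20:-→d21:-→d22:-→d23:-→d24:-→d25:-→d26:-→d27:-→d28:-→d29:-→d30:-→d31:-→d32:H4  best=H4
  ? 86.110.251.41  path d0:-→d1:-→d2:-→d3:-→d4:-→d5:-→d6:-→d7:-→d8:-→d9:-→d10:H3→d11:-→d12:-→d13:-  best=H3
  ? 12.243.53.66  path d0:-→d1:-→d2:-→d3:-→d4:-→d5:-→d6:-→d7:-→d8:-→d9:-→d10:-→d11:-→d12:-→d13:-→d14:-→d15:-→d16:-→d17:-→d18:-→d19:-→d20:-→d21:-→d22:-→d23:-→d24:-→d25:-→d26:-→d27:-→d28:-→d29:-→d30:-→d31:-→d32:H5  best=H5
  add 86.96.0.0/12 -> H3 at depth 12
  ? 12.243.53.66  path d0:-→d1:-→d2:-→d3:-→d4:-→d5:-→d6:-→d7:-→d8:-→d9:-→d10:-→d11:-→d12:-→d13:-→d14:-→d15:-→d16:-→d17:-→d18:-→d19:-→d20:-→d21:-→d22:-→d23:-→d24:-→d25:-→d26:-→d27:-→d28:-→d29:-→d30:-→d31:-→d32:H5  best=H5
  add 86.0.0.0/8 -> H3 at depth 8
  del 86.106.251.41/32 (clear depth 32)
  add 12.243.48.0/20 -> H0 at depth 20
  add 86.106.251.32/28 -> H3 at depth 28
  add 0.0.0.0/0 -> H5 at depth 0
  del 12.243.48.0/20 (clear depth 20)
  ? 86.64.0.7  path d0:H5→d1:-→d2:-→d3:-→d4:-→d5:-→d6:-→d7:-→d8:H3→d9:-→d10:H3  best=H3
  add 12.243.0.0/16 -> H5 at depth 16
  ? 86.64.0.0  path d0:H5→d1:-→d2:-→d3:-→d4:-→d5:-→d6:-→d7:-→d8:H3→d9:-→d10:H3  best=H3
  add 80.0.0.0/4 -> H5 at depth 4
  del 86.64.0.0/10 (clear depth 10)
  add 12.243.53.64/28 -> H5 at depth 28
  ? 86.106.251.33  path d0:H5→d1:-→d2:-→d3:-→d4:H5→d5:-→d6:-→d7:-→d8:H3→d9:-→d10:-→d11:-→d12:H3→d13:-→d14:-→d15:-→d16:-→d17:-→d18:-→d19:-→d20:-→d21:-→d22:-→d23:-→d24:-→d25:-→d26:-→d27:-→d28:H3  best=H3
  del 86.96.0.0/12 (clear depth 12)
  add 0.0.0.0/0 -> H3 at depth 0
  ? 12.243.153.145  path d0:H3→d1:-→d2:-→d3:-→d4:-→d5:-→d6:-→d7:-→d8:-→d9:-→d10:-→d11:-→d12:-→d13:-→d14:-→d15:-→d16:H5  best=H5
  ? 12.243.53.69  path d0:H3→d1:-→d2:-→d3:-→d4:-→d5:-→d6:-→d7:-→d8:-→d9:-→d10:-→d11:-→d12:-→d13:-→d14:-→d15:-→d16:H5→d17:-→d18:-→d19:-→d20:-→d21:-→d22:-→d23:-→d24:-→d25:-→d26:-→d27:-→d28:H5→d29:-  best=H5
  ? 191.146.218.153  path d0:H3  best=H3
  add 178.164.76.160/27 -> H3 at depth 27
  add 86.0.0.0/7 -> H0 at depth 7

== LOOKUPS ==
["H4","H5","H4","H3","H5","H5","H3","H3","H3","H5","H5","H3"]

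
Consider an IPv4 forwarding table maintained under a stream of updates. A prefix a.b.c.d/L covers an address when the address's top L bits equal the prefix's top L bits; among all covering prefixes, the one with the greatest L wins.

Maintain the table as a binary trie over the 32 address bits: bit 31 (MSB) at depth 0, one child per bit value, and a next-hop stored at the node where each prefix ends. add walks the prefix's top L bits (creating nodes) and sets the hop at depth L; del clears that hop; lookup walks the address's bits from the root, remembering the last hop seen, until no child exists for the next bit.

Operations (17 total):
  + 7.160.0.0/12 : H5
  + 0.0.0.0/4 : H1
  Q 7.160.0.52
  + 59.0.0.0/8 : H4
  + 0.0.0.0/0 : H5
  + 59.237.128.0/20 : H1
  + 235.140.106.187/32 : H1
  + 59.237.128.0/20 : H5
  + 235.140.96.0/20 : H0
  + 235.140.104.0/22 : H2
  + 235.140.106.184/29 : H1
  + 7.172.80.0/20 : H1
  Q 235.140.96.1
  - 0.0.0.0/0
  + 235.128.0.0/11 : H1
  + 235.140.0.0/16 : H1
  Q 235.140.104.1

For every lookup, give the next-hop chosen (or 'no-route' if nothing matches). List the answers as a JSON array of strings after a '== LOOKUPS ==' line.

Apply in order:
  add 7.160.0.0/12 -> H5 at depth 12
  add 0.0.0.0/4 -> H1 at depth 4
  ? 7.160.0.52  path d0:-→d1:-→d2:-→d3:-→d4:H1→d5:-→d6:-→d7:-→d8:-→d9:-→d10:-→d11:-→d12:H5  best=H5
  add 59.0.0.0/8 -> H4 at depth 8
  add 0.0.0.0/0 -> H5 at depth 0
  add 59.237.128.0/20 -> H1 at depth 20
  add 235.140.106.187/32 -> H1 at depth 32
  add 59.237.128.0/20 -> H5 at depth 20
  add 235.140.96.0/20 -> H0 at depth 20
  add 235.140.104.0/22 -> H2 at depth 22
  add 235.140.106.184/29 -> H1 at depth 29
  add 7.172.80.0/20 -> H1 at depth 20
  ? 235.140.96.1  path d0:H5→d1:-→d2:-→d3:-→d4:-→d5:-→d6:-→d7:-→d8:-→d9:-→d10:-→d11:-→d12:-→d13:-→d14:-→d15:-→d16:-→d17:-→d18:-→d19:-→d20:H0  best=H0
  - 0.0.0.0/0 clear@0
  add 235.128.0.0/11 -> H1 at depth 11
  add 235.140.0.0/16 -> H1 at depth 16
  ? 235.140.104.1  path d0:-→d1:-→d2:-→d3:-→d4:-→d5:-→d6:-→d7:-→d8:-→d9:-→d10:-→d11:H1→d12:-→d13:-→d14:-→d15:-→d16:H1→d17:-→d18:-→d19:-→d20:H0→d21:-→d22:H2  best=H2

== LOOKUPS ==
["H5","H0","H2"]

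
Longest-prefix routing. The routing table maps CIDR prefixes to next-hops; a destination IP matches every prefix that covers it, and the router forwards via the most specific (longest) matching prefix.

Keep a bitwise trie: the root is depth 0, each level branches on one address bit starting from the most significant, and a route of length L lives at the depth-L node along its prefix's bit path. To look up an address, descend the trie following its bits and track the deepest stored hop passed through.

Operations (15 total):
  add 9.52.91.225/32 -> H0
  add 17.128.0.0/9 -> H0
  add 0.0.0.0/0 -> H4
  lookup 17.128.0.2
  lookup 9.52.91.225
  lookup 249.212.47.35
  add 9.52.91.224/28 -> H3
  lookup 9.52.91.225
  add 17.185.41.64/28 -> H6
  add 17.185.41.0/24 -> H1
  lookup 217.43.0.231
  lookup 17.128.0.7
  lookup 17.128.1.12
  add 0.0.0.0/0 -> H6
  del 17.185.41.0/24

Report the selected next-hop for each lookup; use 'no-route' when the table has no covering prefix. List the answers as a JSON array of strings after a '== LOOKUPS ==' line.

Trace:
  add 9.52.91.225/32 -> H0 at depth 32
  add 17.128.0.0/9 -> H0 at depth 9
  add 0.0.0.0/0 -> H4 at depth 0
  Q 17.128.0.2: descend 000100011 ; hops seen [H4,H0] ; pick H0
  Q 9.52.91.225: descend 00001001001101000101101111100001 ; hops seen [H4,H0] ; pick H0
  Q 249.212.47.35: descend ε ; hops seen [H4] ; pick H4
  add 9.52.91.224/28 -> H3 at depth 28
  Q 9.52.91.225: descend 00001001001101000101101111100001 ; hops seen [H4,H3,H0] ; pick H0
  add 17.185.41.64/28 -> H6 at depth 28
  add 17.185.41.0/24 -> H1 at depth 24
  Q 217.43.0.231: descend ε ; hops seen [H4] ; pick H4
  Q 17.128.0.7: descend 0001000110 ; hops seen [H4,H0] ; pick H0
  Q 17.128.1.12: descend 0001000110 ; hops seen [H4,H0] ; pick H0
  add 0.0.0.0/0 -> H6 at depth 0
  del 17.185.41.0/24 (clear depth 24)

== LOOKUPS ==
["H0","H0","H4","H0","H4","H0","H0"]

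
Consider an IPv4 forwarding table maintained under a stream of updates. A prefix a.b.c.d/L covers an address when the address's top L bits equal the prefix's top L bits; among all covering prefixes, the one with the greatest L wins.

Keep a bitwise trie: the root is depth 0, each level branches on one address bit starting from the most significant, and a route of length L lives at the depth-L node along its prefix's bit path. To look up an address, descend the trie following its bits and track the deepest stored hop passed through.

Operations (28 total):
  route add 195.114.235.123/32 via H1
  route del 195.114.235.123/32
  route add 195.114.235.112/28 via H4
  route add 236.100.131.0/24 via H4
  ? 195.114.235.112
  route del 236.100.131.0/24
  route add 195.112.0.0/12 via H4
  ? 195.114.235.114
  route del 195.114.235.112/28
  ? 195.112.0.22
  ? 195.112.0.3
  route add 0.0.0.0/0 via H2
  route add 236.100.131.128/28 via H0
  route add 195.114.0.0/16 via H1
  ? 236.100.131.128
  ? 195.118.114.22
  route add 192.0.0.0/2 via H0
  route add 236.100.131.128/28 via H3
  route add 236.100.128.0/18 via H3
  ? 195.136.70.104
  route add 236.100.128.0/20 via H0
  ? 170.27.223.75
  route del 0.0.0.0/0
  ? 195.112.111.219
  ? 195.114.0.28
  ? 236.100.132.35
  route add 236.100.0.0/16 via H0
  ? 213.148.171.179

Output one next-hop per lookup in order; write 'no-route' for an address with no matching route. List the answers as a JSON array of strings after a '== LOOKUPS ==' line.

Process each operation:
  + 195.114.235.123/32 (H1) depth=32
  del 195.114.235.123/32 (clear depth 32)
  + 195.114.235.112/28 (H4) depth=28
  + 236.100.131.0/24 (H4) depth=24
  ? 195.114.235.112  path d0:-→d1:-→d2:-→d3:-→d4:-→d5:-→d6:-→d7:-→d8:-→d9:-→d10:-→d11:-→d12:-→d13:-→d14:-→d15:-→d16:-→d17:-→d18:-→d19:-→d20:-→d21:-→d22:-→d23:-→d24:-→d25:-→d26:-→d27:-→d28:H4  best=H4
  del 236.100.131.0/24 (clear depth 24)
  + 195.112.0.0/12 (H4) depth=12
  ? 195.114.235.114  path d0:-→d1:-→d2:-→d3:-→d4:-→d5:-→d6:-→d7:-→d8:-→d9:-→d10:-→d11:-→d12:H4→d13:-→d14:-→d15:-→d16:-→d17:-→d18:-→d19:-→d20:-→d21:-→d22:-→d23:-→d24:-→d25:-→d26:-→d27:-→d28:H4  best=H4
  del 195.114.235.112/28 (clear depth 28)
  ? 195.112.0.22  path d0:-→d1:-→d2:-→d3:-→d4:-→d5:-→d6:-→d7:-→d8:-→d9:-→d10:-→d11:-→d12:H4→d13:-→d14:-  best=H4
  ? 195.112.0.3  path d0:-→d1:-→d2:-→d3:-→d4:-→d5:-→d6:-→d7:-→d8:-→d9:-→d10:-→d11:-→d12:H4→d13:-→d14:-  best=H4
  + 0.0.0.0/0 (H2) depth=0
  + 236.100.131.128/28 (H0) depth=28
  + 195.114.0.0/16 (H1) depth=16
  ? 236.100.131.128  path d0:H2→d1:-→d2:-→d3:-→d4:-→d5:-→d6:-→d7:-→d8:-→d9:-→d10:-→d11:-→d12:-→d13:-→d14:-→d15:-→d16:-→d17:-→d18:-→d19:-→d20:-→d21:-→d22:-→d23:-→d24:-→d25:-→d26:-→d27:-→d28:H0  best=H0
  ? 195.118.114.22  path d0:H2→d1:-→d2:-→d3:-→d4:-→d5:-→d6:-→d7:-→d8:-→d9:-→d10:-→d11:-→d12:H4→d13:-  best=H4
  + 192.0.0.0/2 (H0) depth=2
  + 236.100.131.128/28 (H3) depth=28
  + 236.100.128.0/18 (H3) depth=18
  ? 195.136.70.104  path d0:H2→d1:-→d2:H0→d3:-→d4:-→d5:-→d6:-→d7:-→d8:-  best=H0
  + 236.100.128.0/20 (H0) depth=20
  ? 170.27.223.75  path d0:H2→d1:-  best=H2
  del 0.0.0.0/0 (clear depth 0)
  ? 195.112.111.219  path d0:-→d1:-→d2:H0→d3:-→d4:-→d5:-→d6:-→d7:-→d8:-→d9:-→d10:-→d11:-→d12:H4→d13:-→d14:-  best=H4
  ? 195.114.0.28  path d0:-→d1:-→d2:H0→d3:-→d4:-→d5:-→d6:-→d7:-→d8:-→d9:-→d10:-→d11:-→d12:H4→d13:-→d14:-→d15:-→d16:H1  best=H1
  ? 236.100.132.35  path d0:-→d1:-→d2:H0→d3:-→d4:-→d5:-→d6:-→d7:-→d8:-→d9:-→d10:-→d11:-→d12:-→d13:-→d14:-→d15:-→d16:-→d17:-→d18:H3→d19:-→d20:H0→d21:-  best=H0
  + 236.100.0.0/16 (H0) depth=16
  ? 213.148.171.179  path d0:-→d1:-→d2:H0→d3:-  best=H0

== LOOKUPS ==
["H4","H4","H4","H4","H0","H4","H0","H2","H4","H1","H0","H0"]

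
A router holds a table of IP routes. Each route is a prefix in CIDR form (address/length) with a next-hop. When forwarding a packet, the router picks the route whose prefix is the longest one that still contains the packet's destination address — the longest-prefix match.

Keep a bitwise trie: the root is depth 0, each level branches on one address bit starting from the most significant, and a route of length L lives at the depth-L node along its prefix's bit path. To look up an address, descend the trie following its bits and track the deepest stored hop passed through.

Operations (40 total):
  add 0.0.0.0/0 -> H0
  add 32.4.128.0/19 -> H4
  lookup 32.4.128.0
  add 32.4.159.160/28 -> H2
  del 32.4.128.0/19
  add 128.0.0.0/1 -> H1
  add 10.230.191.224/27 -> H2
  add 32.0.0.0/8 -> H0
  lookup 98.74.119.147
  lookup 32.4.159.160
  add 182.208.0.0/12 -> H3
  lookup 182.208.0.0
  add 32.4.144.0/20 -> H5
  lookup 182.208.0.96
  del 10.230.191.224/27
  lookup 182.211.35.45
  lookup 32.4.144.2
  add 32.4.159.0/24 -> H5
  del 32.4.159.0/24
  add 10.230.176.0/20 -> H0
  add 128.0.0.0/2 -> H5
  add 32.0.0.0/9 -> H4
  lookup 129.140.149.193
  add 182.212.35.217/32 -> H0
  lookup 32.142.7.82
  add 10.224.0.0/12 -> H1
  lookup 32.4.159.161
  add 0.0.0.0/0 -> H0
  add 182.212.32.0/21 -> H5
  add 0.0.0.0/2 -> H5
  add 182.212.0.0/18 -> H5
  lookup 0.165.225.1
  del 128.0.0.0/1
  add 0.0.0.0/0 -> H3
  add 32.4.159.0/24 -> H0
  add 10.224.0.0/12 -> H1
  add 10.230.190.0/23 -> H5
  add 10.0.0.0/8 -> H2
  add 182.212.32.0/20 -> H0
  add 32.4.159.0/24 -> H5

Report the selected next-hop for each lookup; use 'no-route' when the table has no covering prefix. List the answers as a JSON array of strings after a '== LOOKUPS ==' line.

Apply in order:
  add 0.0.0.0/0 -> H0 at depth 0
  add 32.4.128.0/19 -> H4 at depth 19
  lookup 32.4.128.0: bits 0010000000000100100 walk d0:H0→d1:-→d2:-→d3:-→d4:-→d5:-→d6:-→d7:-→d8:-→d9:-→d10:-→d11:-→d12:-→d13:-→d14:-→d15:-→d16:-→d17:-→d18:-→d19:H4 -> H4
  add 32.4.159.160/28 -> H2 at depth 28
  - 32.4.128.0/19 clear@19
  add 128.0.0.0/1 -> H1 at depth 1
  add 10.230.191.224/27 -> H2 at depth 27
  add 32.0.0.0/8 -> H0 at depth 8
  lookup 98.74.119.147: bits 0 walk d0:H0→d1:- -> H0
  lookup 32.4.159.160: bits 0010000000000100100111111010 walk d0:H0→d1:-→d2:-→d3:-→d4:-→d5:-→d6:-→d7:-→d8:H0→d9:-→d10:-→d11:-→d12:-→d13:-→d14:-→d15:-→d16:-→d17:-→d18:-→d19:-→d20:-→d21:-→d22:-→d23:-→d24:-→d25:-→d26:-→d27:-→d28:H2 -> H2
  add 182.208.0.0/12 -> H3 at depth 12
  lookup 182.208.0.0: bits 101101101101 walk d0:H0→d1:H1→d2:-→d3:-→d4:-→d5:-→d6:-→d7:-→d8:-→d9:-→d10:-→d11:-→d12:H3 -> H3
  add 32.4.144.0/20 -> H5 at depth 20
  lookup 182.208.0.96: bits 101101101101 walk d0:H0→d1:H1→d2:-→d3:-→d4:-→d5:-→d6:-→d7:-→d8:-→d9:-→d10:-→d11:-→d12:H3 -> H3
  - 10.230.191.224/27 clear@27
  lookup 182.211.35.45: bits 101101101101 walk d0:H0→d1:H1→d2:-→d3:-→d4:-→d5:-→d6:-→d7:-→d8:-→d9:-→d10:-→d11:-→d12:H3 -> H3
  lookup 32.4.144.2: bits 00100000000001001001 walk d0:H0→d1:-→d2:-→d3:-→d4:-→d5:-→d6:-→d7:-→d8:H0→d9:-→d10:-→d11:-→d12:-→d13:-→d14:-→d15:-→d16:-→d17:-→d18:-→d19:-→d20:H5 -> H5
  add 32.4.159.0/24 -> H5 at depth 24
  - 32.4.159.0/24 clear@24
  add 10.230.176.0/20 -> H0 at depth 20
  add 128.0.0.0/2 -> H5 at depth 2
  add 32.0.0.0/9 -> H4 at depth 9
  lookup 129.140.149.193: bits 10 walk d0:H0→d1:H1→d2:H5 -> H5
  add 182.212.35.217/32 -> H0 at depth 32
  lookup 32.142.7.82: bits 00100000 walk d0:H0→d1:-→d2:-→d3:-→d4:-→d5:-→d6:-→d7:-→d8:H0 -> H0
  add 10.224.0.0/12 -> H1 at depth 12
  lookup 32.4.159.161: bits 0010000000000100100111111010 walk d0:H0→d1:-→d2:-→d3:-→d4:-→d5:-→d6:-→d7:-→d8:H0→d9:H4→d10:-→d11:-→d12:-→d13:-→d14:-→d15:-→d16:-→d17:-→d18:-→d19:-→d20:H5→d21:-→d22:-→d23:-→d24:-→d25:-→d26:-→d27:-→d28:H2 -> H2
  add 0.0.0.0/0 -> H0 at depth 0
  add 182.212.32.0/21 -> H5 at depth 21
  add 0.0.0.0/2 -> H5 at depth 2
  add 182.212.0.0/18 -> H5 at depth 18
  lookup 0.165.225.1: bits 0000 walk d0:H0→d1:-→d2:H5→d3:-→d4:- -> H5
  - 128.0.0.0/1 clear@1
  add 0.0.0.0/0 -> H3 at depth 0
  add 32.4.159.0/24 -> H0 at depth 24
  add 10.224.0.0/12 -> H1 at depth 12
  add 10.230.190.0/23 -> H5 at depth 23
  add 10.0.0.0/8 -> H2 at depth 8
  add 182.212.32.0/20 -> H0 at depth 20
  add 32.4.159.0/24 -> H5 at depth 24

== LOOKUPS ==
["H4","H0","H2","H3","H3","H3","H5","H5","H0","H2","H5"]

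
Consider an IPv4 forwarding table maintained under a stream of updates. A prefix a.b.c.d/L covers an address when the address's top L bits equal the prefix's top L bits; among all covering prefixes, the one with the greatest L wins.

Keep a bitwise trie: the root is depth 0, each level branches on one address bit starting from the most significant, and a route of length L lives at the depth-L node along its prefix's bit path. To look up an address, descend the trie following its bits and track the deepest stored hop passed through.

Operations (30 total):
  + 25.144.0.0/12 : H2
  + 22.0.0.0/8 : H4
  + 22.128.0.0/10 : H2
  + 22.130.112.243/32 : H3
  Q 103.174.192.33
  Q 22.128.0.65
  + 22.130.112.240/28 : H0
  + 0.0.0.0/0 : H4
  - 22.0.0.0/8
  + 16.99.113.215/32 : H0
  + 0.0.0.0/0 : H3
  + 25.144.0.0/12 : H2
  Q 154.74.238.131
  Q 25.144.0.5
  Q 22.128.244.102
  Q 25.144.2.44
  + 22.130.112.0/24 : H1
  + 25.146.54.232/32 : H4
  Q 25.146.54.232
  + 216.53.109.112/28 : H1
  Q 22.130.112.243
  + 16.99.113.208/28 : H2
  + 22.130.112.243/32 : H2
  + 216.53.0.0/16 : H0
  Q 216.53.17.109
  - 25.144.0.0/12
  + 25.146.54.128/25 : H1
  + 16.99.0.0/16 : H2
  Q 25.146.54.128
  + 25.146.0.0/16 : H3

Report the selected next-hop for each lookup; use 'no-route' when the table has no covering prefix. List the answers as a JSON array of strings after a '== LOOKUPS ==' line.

Apply in order:
  + 25.144.0.0/12 (H2) depth=12
  + 22.0.0.0/8 (H4) depth=8
  + 22.128.0.0/10 (H2) depth=10
  + 22.130.112.243/32 (H3) depth=32
  lookup 103.174.192.33: bits 0 walk d0:-→d1:- -> no-route
  lookup 22.128.0.65: bits 00010110100000 walk d0:-→d1:-→d2:-→d3:-→d4:-→d5:-→d6:-→d7:-→d8:H4→d9:-→d10:H2→d11:-→d12:-→d13:-→d14:- -> H2
  + 22.130.112.240/28 (H0) depth=28
  + 0.0.0.0/0 (H4) depth=0
  - 22.0.0.0/8 clear@8
  + 16.99.113.215/32 (H0) depth=32
  + 0.0.0.0/0 (H3) depth=0
  + 25.144.0.0/12 (H2) depth=12
  lookup 154.74.238.131: bits ε walk d0:H3 -> H3
  lookup 25.144.0.5: bits 000110011001 walk d0:H3→d1:-→d2:-→d3:-→d4:-→d5:-→d6:-→d7:-→d8:-→d9:-→d10:-→d11:-→d12:H2 -> H2
  lookup 22.128.244.102: bits 00010110100000 walk d0:H3→d1:-→d2:-→d3:-→d4:-→d5:-→d6:-→d7:-→d8:-→d9:-→d10:H2→d11:-→d12:-→d13:-→d14:- -> H2
  lookup 25.144.2.44: bits 000110011001 walk d0:H3→d1:-→d2:-→d3:-→d4:-→d5:-→d6:-→d7:-→d8:-→d9:-→d10:-→d11:-→d12:H2 -> H2
  + 22.130.112.0/24 (H1) depth=24
  + 25.146.54.232/32 (H4) depth=32
  lookup 25.146.54.232: bits 00011001100100100011011011101000 walk d0:H3→d1:-→d2:-→d3:-→d4:-→d5:-→d6:-→d7:-→d8:-→d9:-→d10:-→d11:-→d12:H2→d13:-→d14:-→d15:-→d16:-→d17:-→d18:-→d19:-→d20:-→d21:-→d22:-→d23:-→d24:-→d25:-→d26:-→d27:-→d28:-→d29:-→d30:-→d31:-→d32:H4 -> H4
  + 216.53.109.112/28 (H1) depth=28
  lookup 22.130.112.243: bits 00010110100000100111000011110011 walk d0:H3→d1:-→d2:-→d3:-→d4:-→d5:-→d6:-→d7:-→d8:-→d9:-→d10:H2→d11:-→d12:-→d13:-→d14:-→d15:-→d16:-→d17:-→d18:-→d19:-→d20:-→d21:-→d22:-→d23:-→d24:H1→d25:-→d26:-→d27:-→d28:H0→d29:-→d30:-→d31:-→d32:H3 -> H3
  + 16.99.113.208/28 (H2) depth=28
  + 22.130.112.243/32 (H2) depth=32
  + 216.53.0.0/16 (H0) depth=16
  lookup 216.53.17.109: bits 11011000001101010 walk d0:H3→d1:-→d2:-→d3:-→d4:-→d5:-→d6:-→d7:-→d8:-→d9:-→d10:-→d11:-→d12:-→d13:-→d14:-→d15:-→d16:H0→d17:- -> H0
  - 25.144.0.0/12 clear@12
  + 25.146.54.128/25 (H1) depth=25
  + 16.99.0.0/16 (H2) depth=16
  lookup 25.146.54.128: bits 0001100110010010001101101 walk d0:H3→d1:-→d2:-→d3:-→d4:-→d5:-→d6:-→d7:-→d8:-→d9:-→d10:-→d11:-→d12:-→d13:-→d14:-→d15:-→d16:-→d17:-→d18:-→d19:-→d20:-→d21:-→d22:-→d23:-→d24:-→d25:H1 -> H1
  + 25.146.0.0/16 (H3) depth=16

== LOOKUPS ==
["no-route","H2","H3","H2","H2","H2","H4","H3","H0","H1"]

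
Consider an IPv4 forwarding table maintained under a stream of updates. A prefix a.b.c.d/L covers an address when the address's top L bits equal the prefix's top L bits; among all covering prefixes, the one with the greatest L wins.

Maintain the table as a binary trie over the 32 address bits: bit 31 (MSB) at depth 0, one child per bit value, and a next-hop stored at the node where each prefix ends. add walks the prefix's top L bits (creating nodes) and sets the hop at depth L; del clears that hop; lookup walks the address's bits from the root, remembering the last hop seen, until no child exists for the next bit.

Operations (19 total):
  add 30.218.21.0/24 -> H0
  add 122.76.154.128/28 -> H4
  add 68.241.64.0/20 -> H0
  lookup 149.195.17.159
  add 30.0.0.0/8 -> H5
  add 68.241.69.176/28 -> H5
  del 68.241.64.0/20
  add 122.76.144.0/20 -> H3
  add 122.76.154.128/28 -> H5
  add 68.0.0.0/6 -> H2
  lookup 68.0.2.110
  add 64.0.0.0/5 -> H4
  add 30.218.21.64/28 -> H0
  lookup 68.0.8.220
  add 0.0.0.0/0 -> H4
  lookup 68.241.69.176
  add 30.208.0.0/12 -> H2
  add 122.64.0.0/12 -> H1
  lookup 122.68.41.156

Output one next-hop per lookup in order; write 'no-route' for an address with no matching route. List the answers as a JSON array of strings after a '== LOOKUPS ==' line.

Apply in order:
  + 30.218.21.0/24 (H0) depth=24
  + 122.76.154.128/28 (H4) depth=28
  + 68.241.64.0/20 (H0) depth=20
  Q 149.195.17.159: descend ε ; hops seen [∅] ; pick no-route
  + 30.0.0.0/8 (H5) depth=8
  + 68.241.69.176/28 (H5) depth=28
  - 68.241.64.0/20 clear@20
  + 122.76.144.0/20 (H3) depth=20
  + 122.76.154.128/28 (H5) depth=28
  + 68.0.0.0/6 (H2) depth=6
  Q 68.0.2.110: descend 01000100 ; hops seen [H2] ; pick H2
  + 64.0.0.0/5 (H4) depth=5
  + 30.218.21.64/28 (H0) depth=28
  Q 68.0.8.220: descend 01000100 ; hops seen [H4,H2] ; pick H2
  + 0.0.0.0/0 (H4) depth=0
  Q 68.241.69.176: descend 0100010011110001010001011011 ; hops seen [H4,H4,H2,H5] ; pick H5
  + 30.208.0.0/12 (H2) depth=12
  + 122.64.0.0/12 (H1) depth=12
  Q 122.68.41.156: descend 011110100100 ; hops seen [H4,H1] ; pick H1

== LOOKUPS ==
["no-route","H2","H2","H5","H1"]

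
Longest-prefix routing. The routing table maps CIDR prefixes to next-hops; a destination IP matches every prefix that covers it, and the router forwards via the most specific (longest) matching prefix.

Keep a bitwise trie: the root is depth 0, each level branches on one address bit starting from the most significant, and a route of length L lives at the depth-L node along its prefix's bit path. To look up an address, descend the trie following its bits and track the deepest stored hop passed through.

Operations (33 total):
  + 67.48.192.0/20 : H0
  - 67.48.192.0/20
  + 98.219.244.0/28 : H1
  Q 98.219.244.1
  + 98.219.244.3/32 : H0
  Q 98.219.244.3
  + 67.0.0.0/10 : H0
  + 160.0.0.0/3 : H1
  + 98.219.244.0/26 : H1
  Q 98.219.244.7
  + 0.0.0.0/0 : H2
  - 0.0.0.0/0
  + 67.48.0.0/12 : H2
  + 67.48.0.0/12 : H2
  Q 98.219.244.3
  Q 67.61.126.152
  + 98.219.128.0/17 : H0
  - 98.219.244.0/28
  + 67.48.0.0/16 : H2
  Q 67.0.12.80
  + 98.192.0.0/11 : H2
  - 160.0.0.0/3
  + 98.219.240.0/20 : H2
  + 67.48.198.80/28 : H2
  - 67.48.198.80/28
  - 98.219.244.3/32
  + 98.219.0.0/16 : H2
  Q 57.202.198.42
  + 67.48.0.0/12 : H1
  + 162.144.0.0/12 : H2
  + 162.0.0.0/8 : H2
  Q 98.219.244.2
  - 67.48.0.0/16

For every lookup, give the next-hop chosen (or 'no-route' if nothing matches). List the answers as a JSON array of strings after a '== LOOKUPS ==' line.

Trace:
  add 67.48.192.0/20 -> H0 at depth 20
  - 67.48.192.0/20 clear@20
  add 98.219.244.0/28 -> H1 at depth 28
  ? 98.219.244.1  path d0:-→d1:-→d2:-→d3:-→d4:-→d5:-→d6:-→d7:-→d8:-→d9:-→d10:-→d11:-→d12:-→d13:-→d14:-→d15:-→d16:-→d17:-→d18:-→d19:-→d20:-→d21:-→d22:-→d23:-→d24:-→d25:-→d26:-→d27:-→d28:H1  best=H1
  add 98.219.244.3/32 -> H0 at depth 32
  ? 98.219.244.3  path d0:-→d1:-→d2:-→d3:-→d4:-→d5:-→d6:-→d7:-→d8:-→d9:-→d10:-→d11:-→d12:-→d13:-→d14:-→d15:-→d16:-→d17:-→d18:-→d19:-→d20:-→d21:-→d22:-→d23:-→d24:-→d25:-→d26:-→d27:-→d28:H1→d29:-→d30:-→d31:-→d32:H0  best=H0
  add 67.0.0.0/10 -> H0 at depth 10
  add 160.0.0.0/3 -> H1 at depth 3
  add 98.219.244.0/26 -> H1 at depth 26
  ? 98.219.244.7  path d0:-→d1:-→d2:-→d3:-→d4:-→d5:-→d6:-→d7:-→d8:-→d9:-→d10:-→d11:-→d12:-→d13:-→d14:-→d15:-→d16:-→d17:-→d18:-→d19:-→d20:-→d21:-→d22:-→d23:-→d24:-→d25:-→d26:H1→d27:-→d28:H1→d29:-  best=H1
  add 0.0.0.0/0 -> H2 at depth 0
  - 0.0.0.0/0 clear@0
  add 67.48.0.0/12 -> H2 at depth 12
  add 67.48.0.0/12 -> H2 at depth 12
  ? 98.219.244.3  path d0:-→d1:-→d2:-→d3:-→d4:-→d5:-→d6:-→d7:-→d8:-→d9:-→d10:-→d11:-→d12:-→d13:-→d14:-→d15:-→d16:-→d17:-→d18:-→d19:-→d20:-→d21:-→d22:-→d23:-→d24:-→d25:-→d26:H1→d27:-→d28:H1→d29:-→d30:-→d31:-→d32:H0  best=H0
  ? 67.61.126.152  path d0:-→d1:-→d2:-→d3:-→d4:-→d5:-→d6:-→d7:-→d8:-→d9:-→d10:H0→d11:-→d12:H2  best=H2
  add 98.219.128.0/17 -> H0 at depth 17
  - 98.219.244.0/28 clear@28
  add 67.48.0.0/16 -> H2 at depth 16
  ? 67.0.12.80  path d0:-→d1:-→d2:-→d3:-→d4:-→d5:-→d6:-→d7:-→d8:-→d9:-→d10:H0  best=H0
  add 98.192.0.0/11 -> H2 at depth 11
  - 160.0.0.0/3 clear@3
  add 98.219.240.0/20 -> H2 at depth 20
  add 67.48.198.80/28 -> H2 at depth 28
  - 67.48.198.80/28 clear@28
  - 98.219.244.3/32 clear@32
  add 98.219.0.0/16 -> H2 at depth 16
  ? 57.202.198.42  path d0:-→d1:-  best=no-route
  add 67.48.0.0/12 -> H1 at depth 12
  add 162.144.0.0/12 -> H2 at depth 12
  add 162.0.0.0/8 -> H2 at depth 8
  ? 98.219.244.2  path d0:-→d1:-→d2:-→d3:-→d4:-→d5:-→d6:-→d7:-→d8:-→d9:-→d10:-→d11:H2→d12:-→d13:-→d14:-→d15:-→d16:H2→d17:H0→d18:-→d19:-→d20:H2→d21:-→d22:-→d23:-→d24:-→d25:-→d26:H1→d27:-→d28:-→d29:-→d30:-→d31:-  best=H1
  - 67.48.0.0/16 clear@16

== LOOKUPS ==
["H1","H0","H1","H0","H2","H0","no-route","H1"]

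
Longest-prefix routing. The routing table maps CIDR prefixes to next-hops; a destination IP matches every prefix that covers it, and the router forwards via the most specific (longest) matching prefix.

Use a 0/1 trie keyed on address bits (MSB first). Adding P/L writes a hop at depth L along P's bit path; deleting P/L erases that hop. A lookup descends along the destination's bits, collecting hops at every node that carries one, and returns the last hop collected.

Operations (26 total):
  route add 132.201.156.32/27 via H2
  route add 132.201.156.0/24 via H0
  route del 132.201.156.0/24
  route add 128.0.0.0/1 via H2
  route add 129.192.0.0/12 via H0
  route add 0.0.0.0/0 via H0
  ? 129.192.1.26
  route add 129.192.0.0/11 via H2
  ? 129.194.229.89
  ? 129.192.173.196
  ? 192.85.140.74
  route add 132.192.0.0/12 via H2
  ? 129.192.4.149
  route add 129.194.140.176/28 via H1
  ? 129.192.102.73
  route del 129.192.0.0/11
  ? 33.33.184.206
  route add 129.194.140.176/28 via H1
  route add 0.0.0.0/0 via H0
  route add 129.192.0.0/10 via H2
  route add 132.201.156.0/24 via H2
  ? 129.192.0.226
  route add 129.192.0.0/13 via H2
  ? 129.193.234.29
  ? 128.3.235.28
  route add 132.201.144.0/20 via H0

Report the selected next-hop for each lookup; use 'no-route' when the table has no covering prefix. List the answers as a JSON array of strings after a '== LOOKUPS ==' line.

Apply in order:
  add 132.201.156.32/27 -> H2 at depth 27
  add 132.201.156.0/24 -> H0 at depth 24
  del 132.201.156.0/24 (clear depth 24)
  add 128.0.0.0/1 -> H2 at depth 1
  add 129.192.0.0/12 -> H0 at depth 12
  add 0.0.0.0/0 -> H0 at depth 0
  ? 129.192.1.26  path d0:H0→d1:H2→d2:-→d3:-→d4:-→d5:-→d6:-→d7:-→d8:-→d9:-→d10:-→d11:-→d12:H0  best=H0
  add 129.192.0.0/11 -> H2 at depth 11
  ? 129.194.229.89  path d0:H0→d1:H2→d2:-→d3:-→d4:-→d5:-→d6:-→d7:-→d8:-→d9:-→d10:-→d11:H2→d12:H0  best=H0
  ? 129.192.173.196  path d0:H0→d1:H2→d2:-→d3:-→d4:-→d5:-→d6:-→d7:-→d8:-→d9:-→d10:-→d11:H2→d12:H0  best=H0
  ? 192.85.140.74  path d0:H0→d1:H2  best=H2
  add 132.192.0.0/12 -> H2 at depth 12
  ? 129.192.4.149  path d0:H0→d1:H2→d2:-→d3:-→d4:-→d5:-→d6:-→d7:-→d8:-→d9:-→d10:-→d11:H2→d12:H0  best=H0
  add 129.194.140.176/28 -> H1 at depth 28
  ? 129.192.102.73  path d0:H0→d1:H2→d2:-→d3:-→d4:-→d5:-→d6:-→d7:-→d8:-→d9:-→d10:-→d11:H2→d12:H0→d13:-→d14:-  best=H0
  del 129.192.0.0/11 (clear depth 11)
  ? 33.33.184.206  path d0:H0  best=H0
  add 129.194.140.176/28 -> H1 at depth 28
  add 0.0.0.0/0 -> H0 at depth 0
  add 129.192.0.0/10 -> H2 at depth 10
  add 132.201.156.0/24 -> H2 at depth 24
  ? 129.192.0.226  path d0:H0→d1:H2→d2:-→d3:-→d4:-→d5:-→d6:-→d7:-→d8:-→d9:-→d10:H2→d11:-→d12:H0→d13:-→d14:-  best=H0
  add 129.192.0.0/13 -> H2 at depth 13
  ? 129.193.234.29  path d0:H0→d1:H2→d2:-→d3:-→d4:-→d5:-→d6:-→d7:-→d8:-→d9:-→d10:H2→d11:-→d12:H0→d13:H2→d14:-  best=H2
  ? 128.3.235.28  path d0:H0→d1:H2→d2:-→d3:-→d4:-→d5:-→d6:-→d7:-  best=H2
  add 132.201.144.0/20 -> H0 at depth 20

== LOOKUPS ==
["H0","H0","H0","H2","H0","H0","H0","H0","H2","H2"]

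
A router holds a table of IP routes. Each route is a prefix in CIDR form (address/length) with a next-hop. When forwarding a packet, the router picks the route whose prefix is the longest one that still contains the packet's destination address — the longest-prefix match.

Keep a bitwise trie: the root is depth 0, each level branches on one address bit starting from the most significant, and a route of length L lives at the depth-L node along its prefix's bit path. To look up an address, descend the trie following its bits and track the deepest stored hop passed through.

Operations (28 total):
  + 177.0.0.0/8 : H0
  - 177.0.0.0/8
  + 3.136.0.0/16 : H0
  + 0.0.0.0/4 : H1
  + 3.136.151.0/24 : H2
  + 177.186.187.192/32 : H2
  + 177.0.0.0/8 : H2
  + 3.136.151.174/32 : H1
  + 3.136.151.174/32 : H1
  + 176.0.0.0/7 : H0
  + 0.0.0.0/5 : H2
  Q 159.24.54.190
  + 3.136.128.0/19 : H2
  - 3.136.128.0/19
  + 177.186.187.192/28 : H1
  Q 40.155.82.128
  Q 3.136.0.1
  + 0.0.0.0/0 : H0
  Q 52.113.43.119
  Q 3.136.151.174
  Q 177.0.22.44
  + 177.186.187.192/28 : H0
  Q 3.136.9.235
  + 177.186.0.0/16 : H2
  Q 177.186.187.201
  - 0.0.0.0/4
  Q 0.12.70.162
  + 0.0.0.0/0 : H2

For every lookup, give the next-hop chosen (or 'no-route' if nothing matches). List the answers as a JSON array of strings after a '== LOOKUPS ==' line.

Process each operation:
  add 177.0.0.0/8 -> H0 at depth 8
  del 177.0.0.0/8 (clear depth 8)
  add 3.136.0.0/16 -> H0 at depth 16
  add 0.0.0.0/4 -> H1 at depth 4
  add 3.136.151.0/24 -> H2 at depth 24
  add 177.186.187.192/32 -> H2 at depth 32
  add 177.0.0.0/8 -> H2 at depth 8
  add 3.136.151.174/32 -> H1 at depth 32
  add 3.136.151.174/32 -> H1 at depth 32
  add 176.0.0.0/7 -> H0 at depth 7
  add 0.0.0.0/5 -> H2 at depth 5
  lookup 159.24.54.190: bits 10 walk d0:-→d1:-→d2:- -> no-route
  add 3.136.128.0/19 -> H2 at depth 19
  del 3.136.128.0/19 (clear depth 19)
  add 177.186.187.192/28 -> H1 at depth 28
  lookup 40.155.82.128: bits 00 walk d0:-→d1:-→d2:- -> no-route
  lookup 3.136.0.1: bits 0000001110001000 walk d0:-→d1:-→d2:-→d3:-→d4:H1→d5:H2→d6:-→d7:-→d8:-→d9:-→d10:-→d11:-→d12:-→d13:-→d14:-→d15:-→d16:H0 -> H0
  add 0.0.0.0/0 -> H0 at depth 0
  lookup 52.113.43.119: bits 00 walk d0:H0→d1:-→d2:- -> H0
  lookup 3.136.151.174: bits 00000011100010001001011110101110 walk d0:H0→d1:-→d2:-→d3:-→d4:H1→d5:H2→d6:-→d7:-→d8:-→d9:-→d10:-→d11:-→d12:-→d13:-→d14:-→d15:-→d16:H0→d17:-→d18:-→d19:-→d20:-→d21:-→d22:-→d23:-→d24:H2→d25:-→d26:-→d27:-→d28:-→d29:-→d30:-→d31:-→d32:H1 -> H1
  lookup 177.0.22.44: bits 10110001 walk d0:H0→d1:-→d2:-→d3:-→d4:-→d5:-→d6:-→d7:H0→d8:H2 -> H2
  add 177.186.187.192/28 -> H0 at depth 28
  lookup 3.136.9.235: bits 0000001110001000 walk d0:H0→d1:-→d2:-→d3:-→d4:H1→d5:H2→d6:-→d7:-→d8:-→d9:-→d10:-→d11:-→d12:-→d13:-→d14:-→d15:-→d16:H0 -> H0
  add 177.186.0.0/16 -> H2 at depth 16
  lookup 177.186.187.201: bits 1011000110111010101110111100 walk d0:H0→d1:-→d2:-→d3:-→d4:-→d5:-→d6:-→d7:H0→d8:H2→d9:-→d10:-→d11:-→d12:-→d13:-→d14:-→d15:-→d16:H2→d17:-→d18:-→d19:-→d20:-→d21:-→d22:-→d23:-→d24:-→d25:-→d26:-→d27:-→d28:H0 -> H0
  del 0.0.0.0/4 (clear depth 4)
  lookup 0.12.70.162: bits 000000 walk d0:H0→d1:-→d2:-→d3:-→d4:-→d5:H2→d6:- -> H2
  add 0.0.0.0/0 -> H2 at depth 0

== LOOKUPS ==
["no-route","no-route","H0","H0","H1","H2","H0","H0","H2"]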